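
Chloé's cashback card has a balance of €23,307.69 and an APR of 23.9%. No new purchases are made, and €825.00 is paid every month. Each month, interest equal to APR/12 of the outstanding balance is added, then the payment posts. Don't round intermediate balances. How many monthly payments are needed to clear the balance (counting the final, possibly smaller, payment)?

42 months

Monthly rate r = 23.9%/12 = 1.99167% = 0.0199167.
Recurrence: B ← B·(1+r) − €825.00.
Month 1: interest €464.21; balance after payment €22,946.90.
Month 2: interest €457.03; balance after payment €22,578.93.
Closed form: n = −ln(1 − rB₀/P)/ln(1+r) = −ln(0.43732)/ln(1.01992) ≈ 41.940, so the balance reaches zero during payment 42.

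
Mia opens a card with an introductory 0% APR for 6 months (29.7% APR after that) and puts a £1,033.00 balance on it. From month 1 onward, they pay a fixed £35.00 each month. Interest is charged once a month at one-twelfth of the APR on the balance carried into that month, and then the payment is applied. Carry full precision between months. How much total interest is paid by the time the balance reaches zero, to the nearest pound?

£426

Promo months 1–6 at r₀ = 0%/12 = 0; months 7+ at r₁ = 29.7%/12 = 0.02475.
After month 6 (no interest yet): B = £1,033.00 − 6·£35.00 = £823.00.
Then at r₁ with £35.00/mo: n₂ = −ln(1 − r₁·B/P)/ln(1+r₁) ≈ 35.68 → 36 more payments.
Total paid = 41·£35.00 + £23.74 = £1,458.74; interest = £1,458.74 − £1,033.00 = £425.74.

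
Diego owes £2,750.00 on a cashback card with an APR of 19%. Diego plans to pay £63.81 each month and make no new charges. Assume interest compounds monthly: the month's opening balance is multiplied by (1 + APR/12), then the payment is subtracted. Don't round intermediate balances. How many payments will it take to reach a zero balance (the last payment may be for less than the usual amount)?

74 payments

Monthly rate r = 19%/12 = 1.58333% = 0.0158333.
Recurrence: B ← B·(1+r) − £63.81.
Month 1: interest £43.54; balance after payment £2,729.73.
Month 2: interest £43.22; balance after payment £2,709.14.
Closed form: n = −ln(1 − rB₀/P)/ln(1+r) = −ln(0.31764)/ln(1.01583) ≈ 73.005, so the balance reaches zero during payment 74.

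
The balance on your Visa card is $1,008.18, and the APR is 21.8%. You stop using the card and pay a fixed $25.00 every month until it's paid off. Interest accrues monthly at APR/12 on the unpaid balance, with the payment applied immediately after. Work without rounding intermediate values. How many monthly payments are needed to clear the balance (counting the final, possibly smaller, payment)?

Monthly rate r = 21.8%/12 = 1.81667% = 0.0181667.
Recurrence: B ← B·(1+r) − $25.00.
Month 1: interest $18.32; balance after payment $1,001.50.
Month 2: interest $18.19; balance after payment $994.69.
Closed form: n = −ln(1 − rB₀/P)/ln(1+r) = −ln(0.26739)/ln(1.01817) ≈ 73.266, so the balance reaches zero during payment 74.

74 payments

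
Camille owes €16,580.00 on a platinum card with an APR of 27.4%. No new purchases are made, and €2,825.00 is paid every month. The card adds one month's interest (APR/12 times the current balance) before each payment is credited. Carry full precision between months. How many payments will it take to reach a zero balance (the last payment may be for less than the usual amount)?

Monthly rate r = 27.4%/12 = 2.28333% = 0.0228333.
Recurrence: B ← B·(1+r) − €2,825.00.
Month 1: interest €378.58; balance after payment €14,133.58.
Month 2: interest €322.72; balance after payment €11,631.29.
Closed form: n = −ln(1 − rB₀/P)/ln(1+r) = −ln(0.86599)/ln(1.02283) ≈ 6.373, so the balance reaches zero during payment 7.

7 months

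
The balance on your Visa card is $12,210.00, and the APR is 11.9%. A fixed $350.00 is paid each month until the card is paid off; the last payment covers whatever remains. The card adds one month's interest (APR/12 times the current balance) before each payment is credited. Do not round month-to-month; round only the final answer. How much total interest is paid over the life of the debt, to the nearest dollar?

$2,849

Monthly rate r = 11.9%/12 = 0.991667% = 0.00991667.
Payoff takes n = ⌈−ln(1 − rB₀/P)/ln(1+r)⌉ = ⌈43.026⌉ = 44 payments; the last is $9.10.
Total paid = 43·$350.00 + $9.10 = $15,059.10.
Total interest = total paid − principal = $15,059.10 − $12,210.00 = $2,849.10.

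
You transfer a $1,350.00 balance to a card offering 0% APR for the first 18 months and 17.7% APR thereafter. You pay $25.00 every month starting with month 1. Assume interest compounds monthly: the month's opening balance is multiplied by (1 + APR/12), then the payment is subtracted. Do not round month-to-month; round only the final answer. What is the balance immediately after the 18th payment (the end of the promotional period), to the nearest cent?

$900.00

Promo months 1–18 at r₀ = 0%/12 = 0; months 19+ at r₁ = 17.7%/12 = 0.01475.
After month 18 (no interest yet): B = $1,350.00 − 18·$25.00 = $900.00.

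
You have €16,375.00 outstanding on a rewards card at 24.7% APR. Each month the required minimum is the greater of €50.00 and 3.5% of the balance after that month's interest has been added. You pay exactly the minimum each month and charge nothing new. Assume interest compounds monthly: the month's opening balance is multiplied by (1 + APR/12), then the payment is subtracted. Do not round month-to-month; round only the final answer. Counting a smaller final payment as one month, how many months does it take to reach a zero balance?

204 months

Monthly rate r = 24.7%/12 = 2.05833% = 0.0205833.
While 3.5% of the post-interest balance exceeds €50.00, each month B ← (B·(1+r))·(1 − 0.035), i.e. B shrinks by the factor (1+r)·0.965 = 0.98486.
This holds for months 1–162. Entering month 163 the balance is €1,383.75; 3.5% of the post-interest balance is now below €50.00, so the flat €50.00 minimum applies from here.
From month 163 a fixed €50.00 at rate r clears €1,383.75 in 42 more payments. Total: 162 + 42 = 204 months.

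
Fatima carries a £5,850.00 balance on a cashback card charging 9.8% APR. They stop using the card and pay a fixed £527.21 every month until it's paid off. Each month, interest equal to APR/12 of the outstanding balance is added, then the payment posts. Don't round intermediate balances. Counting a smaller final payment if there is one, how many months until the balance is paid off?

12 months

Monthly rate r = 9.8%/12 = 0.816667% = 0.00816667.
Recurrence: B ← B·(1+r) − £527.21.
Month 1: interest £47.78; balance after payment £5,370.56.
Month 2: interest £43.86; balance after payment £4,887.21.
Closed form: n = −ln(1 − rB₀/P)/ln(1+r) = −ln(0.90938)/ln(1.00817) ≈ 11.679, so the balance reaches zero during payment 12.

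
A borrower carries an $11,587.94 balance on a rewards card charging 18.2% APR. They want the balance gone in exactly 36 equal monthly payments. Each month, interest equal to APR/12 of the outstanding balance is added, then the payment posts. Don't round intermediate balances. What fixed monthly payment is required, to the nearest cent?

$420.10

Monthly rate r = 18.2%/12 = 1.51667% = 0.0151667.
Level-payment amortization: P = B₀·r / (1 − (1+r)^(−n)) = 11587.94·0.0151667 / (1 − 1.01517^(−36)).
Denominator 1 − (1+r)^(−36) = 0.418358438.
P = 175.75 / 0.418358438 ≈ 420.10.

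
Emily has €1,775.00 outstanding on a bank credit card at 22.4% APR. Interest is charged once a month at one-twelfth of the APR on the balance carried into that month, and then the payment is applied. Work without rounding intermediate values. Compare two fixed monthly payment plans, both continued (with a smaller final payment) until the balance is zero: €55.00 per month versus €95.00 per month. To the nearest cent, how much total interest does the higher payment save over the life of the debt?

Monthly rate r = 22.4%/12 = 1.86667% = 0.0186667.
At €55.00/mo: n = ⌈−ln(1 − rB₀/P)/ln(1+r)⌉ = 50 payments (last €48.04); total interest = total paid − €1,775.00 = €968.04.
At €95.00/mo: 24 payments (last €18.22); total interest €428.22.
Interest saved = €968.04 − €428.22 = €539.82.

€539.82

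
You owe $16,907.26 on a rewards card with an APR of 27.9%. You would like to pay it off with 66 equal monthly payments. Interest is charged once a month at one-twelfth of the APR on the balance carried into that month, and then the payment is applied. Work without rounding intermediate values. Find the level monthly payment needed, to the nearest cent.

Monthly rate r = 27.9%/12 = 2.325% = 0.02325.
Level-payment amortization: P = B₀·r / (1 − (1+r)^(−n)) = 16907.26·0.02325 / (1 − 1.02325^(−66)).
Denominator 1 − (1+r)^(−66) = 0.780616338.
P = 393.094 / 0.780616338 ≈ 503.57.

$503.57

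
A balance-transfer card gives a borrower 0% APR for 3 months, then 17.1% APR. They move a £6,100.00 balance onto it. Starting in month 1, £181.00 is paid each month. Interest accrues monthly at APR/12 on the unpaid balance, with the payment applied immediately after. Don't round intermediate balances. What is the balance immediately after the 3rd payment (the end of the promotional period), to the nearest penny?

£5,557.00

Promo months 1–3 at r₀ = 0%/12 = 0; months 4+ at r₁ = 17.1%/12 = 0.01425.
After month 3 (no interest yet): B = £6,100.00 − 3·£181.00 = £5,557.00.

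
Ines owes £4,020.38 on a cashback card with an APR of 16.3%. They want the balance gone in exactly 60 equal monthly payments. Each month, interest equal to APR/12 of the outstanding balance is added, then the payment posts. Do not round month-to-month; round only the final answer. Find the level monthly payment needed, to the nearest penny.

£98.41

Monthly rate r = 16.3%/12 = 1.35833% = 0.0135833.
Level-payment amortization: P = B₀·r / (1 − (1+r)^(−n)) = 4020.38·0.0135833 / (1 − 1.01358^(−60)).
Denominator 1 − (1+r)^(−60) = 0.554925863.
P = 54.6102 / 0.554925863 ≈ 98.41.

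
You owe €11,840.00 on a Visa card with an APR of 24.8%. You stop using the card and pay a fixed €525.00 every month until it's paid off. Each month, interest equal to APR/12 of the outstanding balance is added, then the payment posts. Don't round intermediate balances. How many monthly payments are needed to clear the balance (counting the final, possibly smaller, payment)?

31 payments

Monthly rate r = 24.8%/12 = 2.06667% = 0.0206667.
Recurrence: B ← B·(1+r) − €525.00.
Month 1: interest €244.69; balance after payment €11,559.69.
Month 2: interest €238.90; balance after payment €11,273.59.
Closed form: n = −ln(1 − rB₀/P)/ln(1+r) = −ln(0.53392)/ln(1.02067) ≈ 30.676, so the balance reaches zero during payment 31.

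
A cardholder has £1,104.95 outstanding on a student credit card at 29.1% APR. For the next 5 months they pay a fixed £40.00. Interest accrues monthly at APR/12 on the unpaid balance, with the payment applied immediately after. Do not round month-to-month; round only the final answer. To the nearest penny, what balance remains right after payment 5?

£1,035.64

Monthly rate r = 29.1%/12 = 2.425% = 0.02425.
Each month: B ← B·(1+r) − £40.00.
Month 1: interest £26.80; balance after payment £1,091.75.
Month 2: interest £26.47; balance after payment £1,078.22.
Month 3: interest £26.15; balance after payment £1,064.37.
Month 4: interest £25.81; balance after payment £1,050.18.
Month 5: interest £25.47; balance after payment £1,035.64.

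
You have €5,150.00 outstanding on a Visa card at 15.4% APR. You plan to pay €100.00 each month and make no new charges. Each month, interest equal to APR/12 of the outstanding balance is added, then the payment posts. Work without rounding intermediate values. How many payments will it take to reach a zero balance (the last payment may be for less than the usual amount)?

85 payments

Monthly rate r = 15.4%/12 = 1.28333% = 0.0128333.
Recurrence: B ← B·(1+r) − €100.00.
Month 1: interest €66.09; balance after payment €5,116.09.
Month 2: interest €65.66; balance after payment €5,081.75.
Closed form: n = −ln(1 − rB₀/P)/ln(1+r) = −ln(0.33908)/ln(1.01283) ≈ 84.813, so the balance reaches zero during payment 85.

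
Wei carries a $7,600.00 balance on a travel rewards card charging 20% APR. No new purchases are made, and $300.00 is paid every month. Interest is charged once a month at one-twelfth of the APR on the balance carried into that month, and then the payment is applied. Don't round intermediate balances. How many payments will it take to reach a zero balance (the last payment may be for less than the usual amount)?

Monthly rate r = 20%/12 = 1.66667% = 0.0166667.
Recurrence: B ← B·(1+r) − $300.00.
Month 1: interest $126.67; balance after payment $7,426.67.
Month 2: interest $123.78; balance after payment $7,250.44.
Closed form: n = −ln(1 − rB₀/P)/ln(1+r) = −ln(0.57778)/ln(1.01667) ≈ 33.187, so the balance reaches zero during payment 34.

34 months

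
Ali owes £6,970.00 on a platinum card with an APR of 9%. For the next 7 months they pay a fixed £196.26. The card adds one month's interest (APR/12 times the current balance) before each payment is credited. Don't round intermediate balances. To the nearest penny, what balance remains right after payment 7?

£5,939.14

Monthly rate r = 9%/12 = 0.75% = 0.0075.
Each month: B ← B·(1+r) − £196.26.
Month 1: interest £52.27; balance after payment £6,826.01.
Month 2: interest £51.20; balance after payment £6,680.95.
Month 3: interest £50.11; balance after payment £6,534.80.
Month 4: interest £49.01; balance after payment £6,387.55.
Month 5: interest £47.91; balance after payment £6,239.19.
Month 6: interest £46.79; balance after payment £6,089.73.
Month 7: interest £45.67; balance after payment £5,939.14.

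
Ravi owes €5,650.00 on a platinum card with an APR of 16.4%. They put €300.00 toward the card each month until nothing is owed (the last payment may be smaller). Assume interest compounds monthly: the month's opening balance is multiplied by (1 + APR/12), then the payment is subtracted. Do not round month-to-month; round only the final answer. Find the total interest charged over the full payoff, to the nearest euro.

€927

Monthly rate r = 16.4%/12 = 1.36667% = 0.0136667.
Payoff takes n = ⌈−ln(1 − rB₀/P)/ln(1+r)⌉ = ⌈21.923⌉ = 22 payments; the last is €276.99.
Total paid = 21·€300.00 + €276.99 = €6,576.99.
Total interest = total paid − principal = €6,576.99 − €5,650.00 = €926.99.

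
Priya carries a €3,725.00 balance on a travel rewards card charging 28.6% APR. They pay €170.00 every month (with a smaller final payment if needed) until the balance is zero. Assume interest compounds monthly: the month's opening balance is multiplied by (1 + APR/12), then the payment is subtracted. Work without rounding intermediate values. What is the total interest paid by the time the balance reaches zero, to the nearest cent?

€1,606.52

Monthly rate r = 28.6%/12 = 2.38333% = 0.0238333.
Payoff takes n = ⌈−ln(1 − rB₀/P)/ln(1+r)⌉ = ⌈31.359⌉ = 32 payments; the last is €61.52.
Total paid = 31·€170.00 + €61.52 = €5,331.52.
Total interest = total paid − principal = €5,331.52 − €3,725.00 = €1,606.52.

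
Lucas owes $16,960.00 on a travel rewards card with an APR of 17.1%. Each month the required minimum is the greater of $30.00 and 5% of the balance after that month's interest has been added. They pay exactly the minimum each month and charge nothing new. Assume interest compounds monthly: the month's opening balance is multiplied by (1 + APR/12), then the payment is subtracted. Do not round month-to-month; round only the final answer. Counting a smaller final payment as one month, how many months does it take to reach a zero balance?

114 months

Monthly rate r = 17.1%/12 = 1.425% = 0.01425.
While 5% of the post-interest balance exceeds $30.00, each month B ← (B·(1+r))·(1 − 0.05), i.e. B shrinks by the factor (1+r)·0.95 = 0.96354.
This holds for months 1–91. Entering month 92 the balance is $577.39; 5% of the post-interest balance is now below $30.00, so the flat $30.00 minimum applies from here.
From month 92 a fixed $30.00 at rate r clears $577.39 in 23 more payments. Total: 91 + 23 = 114 months.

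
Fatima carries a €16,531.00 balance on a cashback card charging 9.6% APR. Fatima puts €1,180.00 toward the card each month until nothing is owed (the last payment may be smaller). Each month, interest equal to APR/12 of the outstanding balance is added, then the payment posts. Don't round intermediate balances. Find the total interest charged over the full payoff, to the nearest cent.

Monthly rate r = 9.6%/12 = 0.8% = 0.008.
Payoff takes n = ⌈−ln(1 − rB₀/P)/ln(1+r)⌉ = ⌈14.918⌉ = 15 payments; the last is €1,083.35.
Total paid = 14·€1,180.00 + €1,083.35 = €17,603.35.
Total interest = total paid − principal = €17,603.35 − €16,531.00 = €1,072.35.

€1,072.35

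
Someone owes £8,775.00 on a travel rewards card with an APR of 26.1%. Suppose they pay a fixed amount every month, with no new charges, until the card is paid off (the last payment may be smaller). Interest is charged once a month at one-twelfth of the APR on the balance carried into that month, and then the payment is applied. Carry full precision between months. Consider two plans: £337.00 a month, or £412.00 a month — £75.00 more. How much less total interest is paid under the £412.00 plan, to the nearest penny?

£1,171.82

Monthly rate r = 26.1%/12 = 2.175% = 0.02175.
At £337.00/mo: n = ⌈−ln(1 − rB₀/P)/ln(1+r)⌉ = 39 payments (last £280.11); total interest = total paid − £8,775.00 = £4,311.11.
At £412.00/mo: 29 payments (last £378.29); total interest £3,139.29.
Interest saved = £4,311.11 − £3,139.29 = £1,171.82.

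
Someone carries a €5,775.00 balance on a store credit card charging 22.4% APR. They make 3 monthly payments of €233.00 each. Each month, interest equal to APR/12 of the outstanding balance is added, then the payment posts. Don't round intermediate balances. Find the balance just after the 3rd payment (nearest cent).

Monthly rate r = 22.4%/12 = 1.86667% = 0.0186667.
Each month: B ← B·(1+r) − €233.00.
Month 1: interest €107.80; balance after payment €5,649.80.
Month 2: interest €105.46; balance after payment €5,522.26.
Month 3: interest €103.08; balance after payment €5,392.35.

€5,392.35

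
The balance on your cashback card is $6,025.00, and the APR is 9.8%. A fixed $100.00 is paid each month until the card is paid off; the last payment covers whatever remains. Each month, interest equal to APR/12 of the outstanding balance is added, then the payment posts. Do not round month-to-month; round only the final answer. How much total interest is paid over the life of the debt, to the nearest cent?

Monthly rate r = 9.8%/12 = 0.816667% = 0.00816667.
Payoff takes n = ⌈−ln(1 − rB₀/P)/ln(1+r)⌉ = ⌈83.280⌉ = 84 payments; the last is $28.06.
Total paid = 83·$100.00 + $28.06 = $8,328.06.
Total interest = total paid − principal = $8,328.06 − $6,025.00 = $2,303.06.

$2,303.06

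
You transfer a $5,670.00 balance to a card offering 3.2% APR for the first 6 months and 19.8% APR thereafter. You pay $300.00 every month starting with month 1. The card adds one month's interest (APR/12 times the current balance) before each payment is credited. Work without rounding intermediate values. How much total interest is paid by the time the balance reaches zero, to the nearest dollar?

$619

Promo months 1–6 at r₀ = 3.2%/12 = 0.00266667; months 7+ at r₁ = 19.8%/12 = 0.0165.
After month 6: iterate B ← B·(1+r₀) − $300.00 for 6 months → $3,949.28.
Then at r₁ with $300.00/mo: n₂ = −ln(1 − r₁·B/P)/ln(1+r₁) ≈ 14.96 → 15 more payments.
Total paid = 20·$300.00 + $289.29 = $6,289.29; interest = $6,289.29 − $5,670.00 = $619.29.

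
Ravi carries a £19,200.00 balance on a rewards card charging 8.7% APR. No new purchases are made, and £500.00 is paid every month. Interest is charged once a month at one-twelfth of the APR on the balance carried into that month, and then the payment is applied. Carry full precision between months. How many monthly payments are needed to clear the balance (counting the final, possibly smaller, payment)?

Monthly rate r = 8.7%/12 = 0.725% = 0.00725.
Recurrence: B ← B·(1+r) − £500.00.
Month 1: interest £139.20; balance after payment £18,839.20.
Month 2: interest £136.58; balance after payment £18,475.78.
Closed form: n = −ln(1 − rB₀/P)/ln(1+r) = −ln(0.7216)/ln(1.00725) ≈ 45.168, so the balance reaches zero during payment 46.

46 payments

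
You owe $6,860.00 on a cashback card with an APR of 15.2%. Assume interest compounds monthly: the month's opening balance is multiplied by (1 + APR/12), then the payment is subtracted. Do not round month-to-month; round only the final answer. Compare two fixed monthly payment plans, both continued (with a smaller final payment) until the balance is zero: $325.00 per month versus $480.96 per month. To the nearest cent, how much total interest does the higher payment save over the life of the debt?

$418.80

Monthly rate r = 15.2%/12 = 1.26667% = 0.0126667.
At $325.00/mo: n = ⌈−ln(1 − rB₀/P)/ln(1+r)⌉ = 25 payments (last $233.20); total interest = total paid − $6,860.00 = $1,173.20.
At $480.96/mo: 16 payments (last $400.00); total interest $754.40.
Interest saved = $1,173.20 − $754.40 = $418.80.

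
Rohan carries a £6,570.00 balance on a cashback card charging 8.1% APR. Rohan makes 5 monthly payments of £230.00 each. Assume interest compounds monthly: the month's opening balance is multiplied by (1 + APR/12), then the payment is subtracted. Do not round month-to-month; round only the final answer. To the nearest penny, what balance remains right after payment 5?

£5,629.12

Monthly rate r = 8.1%/12 = 0.675% = 0.00675.
Each month: B ← B·(1+r) − £230.00.
Month 1: interest £44.35; balance after payment £6,384.35.
Month 2: interest £43.09; balance after payment £6,197.44.
Month 3: interest £41.83; balance after payment £6,009.27.
Month 4: interest £40.56; balance after payment £5,819.84.
Month 5: interest £39.28; balance after payment £5,629.12.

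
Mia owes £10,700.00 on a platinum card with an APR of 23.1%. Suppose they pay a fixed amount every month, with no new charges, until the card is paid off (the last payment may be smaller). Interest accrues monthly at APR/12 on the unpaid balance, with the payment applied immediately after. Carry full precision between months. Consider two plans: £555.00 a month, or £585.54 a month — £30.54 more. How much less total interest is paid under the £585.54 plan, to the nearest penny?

£188.15

Monthly rate r = 23.1%/12 = 1.925% = 0.01925.
At £555.00/mo: n = ⌈−ln(1 − rB₀/P)/ln(1+r)⌉ = 25 payments (last £182.07); total interest = total paid − £10,700.00 = £2,802.07.
At £585.54/mo: 23 payments (last £432.04); total interest £2,613.92.
Interest saved = £2,802.07 − £2,613.92 = £188.15.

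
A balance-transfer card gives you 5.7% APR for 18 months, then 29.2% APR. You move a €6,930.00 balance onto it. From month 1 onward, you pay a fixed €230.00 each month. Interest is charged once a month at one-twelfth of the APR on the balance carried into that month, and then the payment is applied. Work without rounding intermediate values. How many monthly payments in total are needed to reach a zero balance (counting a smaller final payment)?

36 payments

Promo months 1–18 at r₀ = 5.7%/12 = 0.00475; months 19+ at r₁ = 29.2%/12 = 0.0243333.
After month 18: iterate B ← B·(1+r₀) − €230.00 for 18 months → €3,235.59.
Then at r₁ with €230.00/mo: n₂ = −ln(1 − r₁·B/P)/ln(1+r₁) ≈ 17.43 → 18 more payments.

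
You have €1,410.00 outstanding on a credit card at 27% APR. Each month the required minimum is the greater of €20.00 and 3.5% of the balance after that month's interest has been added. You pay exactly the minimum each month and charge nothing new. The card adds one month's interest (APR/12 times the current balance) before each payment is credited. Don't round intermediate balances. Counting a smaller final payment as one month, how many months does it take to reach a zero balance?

114 months

Monthly rate r = 27%/12 = 2.25% = 0.0225.
While 3.5% of the post-interest balance exceeds €20.00, each month B ← (B·(1+r))·(1 − 0.035), i.e. B shrinks by the factor (1+r)·0.965 = 0.98671.
This holds for months 1–70. Entering month 71 the balance is €552.79; 3.5% of the post-interest balance is now below €20.00, so the flat €20.00 minimum applies from here.
From month 71 a fixed €20.00 at rate r clears €552.79 in 44 more payments. Total: 70 + 44 = 114 months.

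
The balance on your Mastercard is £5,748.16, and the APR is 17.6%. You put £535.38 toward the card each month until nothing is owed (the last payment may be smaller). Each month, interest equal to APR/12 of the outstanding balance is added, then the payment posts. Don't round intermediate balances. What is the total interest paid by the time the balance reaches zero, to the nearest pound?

Monthly rate r = 17.6%/12 = 1.46667% = 0.0146667.
Payoff takes n = ⌈−ln(1 − rB₀/P)/ln(1+r)⌉ = ⌈11.768⌉ = 12 payments; the last is £411.95.
Total paid = 11·£535.38 + £411.95 = £6,301.13.
Total interest = total paid − principal = £6,301.13 − £5,748.16 = £552.97.

£553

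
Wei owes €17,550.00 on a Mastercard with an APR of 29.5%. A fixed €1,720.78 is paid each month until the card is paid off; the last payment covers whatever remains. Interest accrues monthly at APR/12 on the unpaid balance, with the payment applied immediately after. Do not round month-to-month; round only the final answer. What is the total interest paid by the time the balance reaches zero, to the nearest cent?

€2,904.00

Monthly rate r = 29.5%/12 = 2.45833% = 0.0245833.
Payoff takes n = ⌈−ln(1 − rB₀/P)/ln(1+r)⌉ = ⌈11.885⌉ = 12 payments; the last is €1,525.42.
Total paid = 11·€1,720.78 + €1,525.42 = €20,454.00.
Total interest = total paid − principal = €20,454.00 − €17,550.00 = €2,904.00.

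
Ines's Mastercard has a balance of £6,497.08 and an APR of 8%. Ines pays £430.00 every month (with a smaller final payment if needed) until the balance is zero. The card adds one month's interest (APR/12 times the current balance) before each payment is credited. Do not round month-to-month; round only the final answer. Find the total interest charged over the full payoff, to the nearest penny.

Monthly rate r = 8%/12 = 0.666667% = 0.00666667.
Payoff takes n = ⌈−ln(1 − rB₀/P)/ln(1+r)⌉ = ⌈15.979⌉ = 16 payments; the last is £420.92.
Total paid = 15·£430.00 + £420.92 = £6,870.92.
Total interest = total paid − principal = £6,870.92 − £6,497.08 = £373.84.

£373.84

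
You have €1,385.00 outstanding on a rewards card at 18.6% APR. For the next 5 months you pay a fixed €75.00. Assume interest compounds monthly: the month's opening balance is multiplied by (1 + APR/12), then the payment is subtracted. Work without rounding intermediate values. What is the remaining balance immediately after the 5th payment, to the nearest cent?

€1,108.91

Monthly rate r = 18.6%/12 = 1.55% = 0.0155.
Each month: B ← B·(1+r) − €75.00.
Month 1: interest €21.47; balance after payment €1,331.47.
Month 2: interest €20.64; balance after payment €1,277.11.
Month 3: interest €19.80; balance after payment €1,221.90.
Month 4: interest €18.94; balance after payment €1,165.84.
Month 5: interest €18.07; balance after payment €1,108.91.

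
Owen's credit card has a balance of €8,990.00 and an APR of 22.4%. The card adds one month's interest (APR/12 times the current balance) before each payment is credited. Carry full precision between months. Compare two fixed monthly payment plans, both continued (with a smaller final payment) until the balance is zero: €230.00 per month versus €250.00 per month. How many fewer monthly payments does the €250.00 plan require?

10 fewer payments

Monthly rate r = 22.4%/12 = 1.86667% = 0.0186667.
At €230.00/mo: n = ⌈−ln(1 − rB₀/P)/ln(1+r)⌉ = 71 payments (last €166.05); total interest = total paid − €8,990.00 = €7,276.05.
At €250.00/mo: 61 payments (last €38.05); total interest €6,048.05.
Payments saved = 71 − 61 = 10.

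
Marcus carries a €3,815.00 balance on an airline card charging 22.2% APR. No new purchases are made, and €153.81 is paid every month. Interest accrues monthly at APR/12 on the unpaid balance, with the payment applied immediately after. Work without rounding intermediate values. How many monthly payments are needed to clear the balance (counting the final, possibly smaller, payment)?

Monthly rate r = 22.2%/12 = 1.85% = 0.0185.
Recurrence: B ← B·(1+r) − €153.81.
Month 1: interest €70.58; balance after payment €3,731.77.
Month 2: interest €69.04; balance after payment €3,647.00.
Closed form: n = −ln(1 − rB₀/P)/ln(1+r) = −ln(0.54114)/ln(1.0185) ≈ 33.500, so the balance reaches zero during payment 34.

34 months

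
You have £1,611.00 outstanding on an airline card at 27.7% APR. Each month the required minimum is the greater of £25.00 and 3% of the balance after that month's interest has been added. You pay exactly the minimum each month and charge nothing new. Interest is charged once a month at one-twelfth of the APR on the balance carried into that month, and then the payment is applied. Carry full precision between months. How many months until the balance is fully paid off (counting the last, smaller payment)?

151 months

Monthly rate r = 27.7%/12 = 2.30833% = 0.0230833.
While 3% of the post-interest balance exceeds £25.00, each month B ← (B·(1+r))·(1 − 0.03), i.e. B shrinks by the factor (1+r)·0.97 = 0.99239.
This holds for months 1–90. Entering month 91 the balance is £810.11; 3% of the post-interest balance is now below £25.00, so the flat £25.00 minimum applies from here.
From month 91 a fixed £25.00 at rate r clears £810.11 in 61 more payments. Total: 90 + 61 = 151 months.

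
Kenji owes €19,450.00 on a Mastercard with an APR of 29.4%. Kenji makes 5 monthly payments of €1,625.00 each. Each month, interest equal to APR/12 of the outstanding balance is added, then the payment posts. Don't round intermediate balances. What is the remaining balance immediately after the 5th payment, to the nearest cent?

Monthly rate r = 29.4%/12 = 2.45% = 0.0245.
Each month: B ← B·(1+r) − €1,625.00.
Month 1: interest €476.52; balance after payment €18,301.53.
Month 2: interest €448.39; balance after payment €17,124.91.
Month 3: interest €419.56; balance after payment €15,919.47.
Month 4: interest €390.03; balance after payment €14,684.50.
Month 5: interest €359.77; balance after payment €13,419.27.

€13,419.27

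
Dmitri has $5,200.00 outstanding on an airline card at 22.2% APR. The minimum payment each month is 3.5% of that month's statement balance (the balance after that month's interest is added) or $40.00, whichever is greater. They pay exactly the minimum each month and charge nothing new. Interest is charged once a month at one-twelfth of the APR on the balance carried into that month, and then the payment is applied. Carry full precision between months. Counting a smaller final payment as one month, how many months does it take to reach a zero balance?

Monthly rate r = 22.2%/12 = 1.85% = 0.0185.
While 3.5% of the post-interest balance exceeds $40.00, each month B ← (B·(1+r))·(1 − 0.035), i.e. B shrinks by the factor (1+r)·0.965 = 0.98285.
This holds for months 1–89. Entering month 90 the balance is $1,115.49; 3.5% of the post-interest balance is now below $40.00, so the flat $40.00 minimum applies from here.
From month 90 a fixed $40.00 at rate r clears $1,115.49 in 40 more payments. Total: 89 + 40 = 129 months.

129 months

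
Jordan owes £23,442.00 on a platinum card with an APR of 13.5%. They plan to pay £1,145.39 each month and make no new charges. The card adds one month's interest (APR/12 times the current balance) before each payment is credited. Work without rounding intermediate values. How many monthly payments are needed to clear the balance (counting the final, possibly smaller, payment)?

24 months

Monthly rate r = 13.5%/12 = 1.125% = 0.01125.
Recurrence: B ← B·(1+r) − £1,145.39.
Month 1: interest £263.72; balance after payment £22,560.33.
Month 2: interest £253.80; balance after payment £21,668.75.
Closed form: n = −ln(1 − rB₀/P)/ln(1+r) = −ln(0.76975)/ln(1.01125) ≈ 23.392, so the balance reaches zero during payment 24.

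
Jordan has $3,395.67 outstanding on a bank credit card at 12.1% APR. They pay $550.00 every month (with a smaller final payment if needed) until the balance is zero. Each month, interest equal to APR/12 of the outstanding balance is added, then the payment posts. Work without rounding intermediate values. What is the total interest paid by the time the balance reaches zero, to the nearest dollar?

$129

Monthly rate r = 12.1%/12 = 1.00833% = 0.0100833.
Payoff takes n = ⌈−ln(1 − rB₀/P)/ln(1+r)⌉ = ⌈6.407⌉ = 7 payments; the last is $224.28.
Total paid = 6·$550.00 + $224.28 = $3,524.28.
Total interest = total paid − principal = $3,524.28 − $3,395.67 = $128.61.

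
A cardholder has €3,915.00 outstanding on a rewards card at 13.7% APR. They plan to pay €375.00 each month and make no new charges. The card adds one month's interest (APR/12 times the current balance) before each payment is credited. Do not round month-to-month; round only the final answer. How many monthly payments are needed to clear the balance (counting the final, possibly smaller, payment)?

Monthly rate r = 13.7%/12 = 1.14167% = 0.0114167.
Recurrence: B ← B·(1+r) − €375.00.
Month 1: interest €44.70; balance after payment €3,584.70.
Month 2: interest €40.93; balance after payment €3,250.62.
Closed form: n = −ln(1 − rB₀/P)/ln(1+r) = −ln(0.88081)/ln(1.01142) ≈ 11.180, so the balance reaches zero during payment 12.

12 payments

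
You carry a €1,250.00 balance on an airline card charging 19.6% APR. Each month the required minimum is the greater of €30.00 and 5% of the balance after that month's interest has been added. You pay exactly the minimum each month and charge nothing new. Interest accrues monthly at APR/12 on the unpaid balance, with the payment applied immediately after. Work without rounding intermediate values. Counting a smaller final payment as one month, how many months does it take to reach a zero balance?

46 months

Monthly rate r = 19.6%/12 = 1.63333% = 0.0163333.
While 5% of the post-interest balance exceeds €30.00, each month B ← (B·(1+r))·(1 − 0.05), i.e. B shrinks by the factor (1+r)·0.95 = 0.96552.
This holds for months 1–22. Entering month 23 the balance is €577.60; 5% of the post-interest balance is now below €30.00, so the flat €30.00 minimum applies from here.
From month 23 a fixed €30.00 at rate r clears €577.60 in 24 more payments. Total: 22 + 24 = 46 months.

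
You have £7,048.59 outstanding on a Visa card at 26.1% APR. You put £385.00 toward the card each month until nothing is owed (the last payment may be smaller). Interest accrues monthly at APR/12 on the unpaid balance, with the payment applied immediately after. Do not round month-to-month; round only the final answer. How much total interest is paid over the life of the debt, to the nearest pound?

£2,039

Monthly rate r = 26.1%/12 = 2.175% = 0.02175.
Payoff takes n = ⌈−ln(1 − rB₀/P)/ln(1+r)⌉ = ⌈23.601⌉ = 24 payments; the last is £232.56.
Total paid = 23·£385.00 + £232.56 = £9,087.56.
Total interest = total paid − principal = £9,087.56 − £7,048.59 = £2,038.97.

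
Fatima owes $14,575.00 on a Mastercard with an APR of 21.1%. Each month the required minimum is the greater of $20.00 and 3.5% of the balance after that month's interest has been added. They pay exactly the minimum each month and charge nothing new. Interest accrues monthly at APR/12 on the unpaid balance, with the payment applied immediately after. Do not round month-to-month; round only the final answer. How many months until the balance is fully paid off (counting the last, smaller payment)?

219 months

Monthly rate r = 21.1%/12 = 1.75833% = 0.0175833.
While 3.5% of the post-interest balance exceeds $20.00, each month B ← (B·(1+r))·(1 − 0.035), i.e. B shrinks by the factor (1+r)·0.965 = 0.98197.
This holds for months 1–179. Entering month 180 the balance is $561.08; 3.5% of the post-interest balance is now below $20.00, so the flat $20.00 minimum applies from here.
From month 180 a fixed $20.00 at rate r clears $561.08 in 40 more payments. Total: 179 + 40 = 219 months.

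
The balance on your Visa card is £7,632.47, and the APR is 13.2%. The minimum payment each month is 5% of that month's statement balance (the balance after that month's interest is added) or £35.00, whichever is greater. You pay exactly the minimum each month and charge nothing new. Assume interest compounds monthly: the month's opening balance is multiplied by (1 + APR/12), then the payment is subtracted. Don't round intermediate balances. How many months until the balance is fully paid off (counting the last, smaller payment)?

82 months

Monthly rate r = 13.2%/12 = 1.1% = 0.011.
While 5% of the post-interest balance exceeds £35.00, each month B ← (B·(1+r))·(1 − 0.05), i.e. B shrinks by the factor (1+r)·0.95 = 0.96045.
This holds for months 1–60. Entering month 61 the balance is £677.88; 5% of the post-interest balance is now below £35.00, so the flat £35.00 minimum applies from here.
From month 61 a fixed £35.00 at rate r clears £677.88 in 22 more payments. Total: 60 + 22 = 82 months.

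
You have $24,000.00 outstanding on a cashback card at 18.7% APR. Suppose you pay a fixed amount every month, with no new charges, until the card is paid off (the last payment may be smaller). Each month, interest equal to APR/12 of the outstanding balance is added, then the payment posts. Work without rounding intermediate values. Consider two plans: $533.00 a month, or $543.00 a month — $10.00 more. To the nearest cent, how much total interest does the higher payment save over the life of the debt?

Monthly rate r = 18.7%/12 = 1.55833% = 0.0155833.
At $533.00/mo: n = ⌈−ln(1 − rB₀/P)/ln(1+r)⌉ = 79 payments (last $121.04); total interest = total paid − $24,000.00 = $17,695.04.
At $543.00/mo: 76 payments (last $263.49); total interest $16,988.49.
Interest saved = $17,695.04 − $16,988.49 = $706.55.

$706.55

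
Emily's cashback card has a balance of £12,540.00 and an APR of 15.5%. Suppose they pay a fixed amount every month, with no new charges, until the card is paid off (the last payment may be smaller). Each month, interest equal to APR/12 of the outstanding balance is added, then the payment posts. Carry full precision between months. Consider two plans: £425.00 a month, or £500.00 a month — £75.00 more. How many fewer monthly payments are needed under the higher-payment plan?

7 fewer payments

Monthly rate r = 15.5%/12 = 1.29167% = 0.0129167.
At £425.00/mo: n = ⌈−ln(1 − rB₀/P)/ln(1+r)⌉ = 38 payments (last £165.68); total interest = total paid − £12,540.00 = £3,350.68.
At £500.00/mo: 31 payments (last £252.85); total interest £2,712.85.
Payments saved = 38 − 31 = 7.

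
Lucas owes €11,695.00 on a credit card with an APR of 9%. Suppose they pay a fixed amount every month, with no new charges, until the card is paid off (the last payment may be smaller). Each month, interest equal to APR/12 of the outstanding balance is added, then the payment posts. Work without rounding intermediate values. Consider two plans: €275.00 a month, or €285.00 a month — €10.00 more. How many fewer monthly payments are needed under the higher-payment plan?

2 fewer payments

Monthly rate r = 9%/12 = 0.75% = 0.0075.
At €275.00/mo: n = ⌈−ln(1 − rB₀/P)/ln(1+r)⌉ = 52 payments (last €112.63); total interest = total paid − €11,695.00 = €2,442.63.
At €285.00/mo: 50 payments (last €64.97); total interest €2,334.97.
Payments saved = 52 − 50 = 2.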